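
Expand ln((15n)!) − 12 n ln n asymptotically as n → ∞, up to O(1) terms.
ln((15n)!) − 12 n ln n = 3 n ln n + 15(ln 15 − 1) n + (1/2) ln(2π·15n) + O(1/n)

Stirling: ln((15n)!) = 15n ln(15n) − 15n + (1/2) ln(2π·15n) + O(1/n).
Expand 15n ln(15n) = 15n (ln n + ln 15) = 15n ln n + 15n ln 15.
Subtract 12n ln n: leading term is (15 − 12) n ln n = 3 n ln n. The next term is 15n ln 15 − 15n = 15(ln 15 − 1) n. Then the (1/2) ln(2π·15n) correction.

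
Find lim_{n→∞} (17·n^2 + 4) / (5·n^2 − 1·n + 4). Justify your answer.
lim = 17/5

For large n the leading n^2 terms dominate both numerator and denominator. Dividing top and bottom by n^2, every other term tends to 0, leaving 17/5.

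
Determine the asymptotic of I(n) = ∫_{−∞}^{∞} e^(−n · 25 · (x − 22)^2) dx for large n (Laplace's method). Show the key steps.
I(n) = sqrt(π/(25n))

Here φ(x) = 25 · (x − 22)^2 has its unique minimum at x* = 22 with φ(x*) = 0 and φ''(x*) = 50. Laplace's method gives
  I(n) ~ e^(−n φ(x*)) · sqrt(2π / (n · φ''(x*))) = sqrt(2π / (50n)) = sqrt(π/(25n)).
This is exact: substituting u = (x − 22)·sqrt(25n) gives I(n) = (1/sqrt(25n)) ∫_{−∞}^{∞} e^(−u^2) du = sqrt(π/(25n)).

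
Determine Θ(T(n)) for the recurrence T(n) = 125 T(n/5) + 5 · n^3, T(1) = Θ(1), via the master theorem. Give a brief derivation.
T(n) = Θ(n^3 log n)

log_5 125 = 3, and f(n) = 5 · n^3 = Θ(n^(log_5 125)). This is Case 2 of the master theorem: T(n) = Θ(f(n) · log n) = Θ(n^3 log n).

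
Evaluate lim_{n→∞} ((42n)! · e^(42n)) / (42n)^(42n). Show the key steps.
lim = ∞

Stirling: (42n)! ~ sqrt(2π·42n) · (42n/e)^(42n). Hence
  (42n)! · e^(42n) / (42n)^(42n) ~ sqrt(2π·42n) = sqrt(2π·42) · sqrt(n) → ∞.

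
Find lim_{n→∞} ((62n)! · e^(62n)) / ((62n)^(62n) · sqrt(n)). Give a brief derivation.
lim = sqrt(2π·62)

Stirling: (62n)! ~ sqrt(2π·62n) · (62n/e)^(62n). Hence
  (62n)! · e^(62n) / (62n)^(62n) ~ sqrt(2π·62n).
Dividing by sqrt(n): sqrt(2π·62n) / sqrt(n) = sqrt(2π·62) · n^((1−1)/2), so the limit is sqrt(2π·62).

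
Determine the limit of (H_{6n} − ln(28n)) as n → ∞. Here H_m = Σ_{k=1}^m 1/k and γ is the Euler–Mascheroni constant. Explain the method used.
lim = ln(3/14) + γ

By Euler-Maclaurin, H_m = ln m + γ + O(1/m). So
  H_{6n} − ln(28n) = ln(6n) + γ − ln(28n) + O(1/n)
                       = ln(6/28) + γ + O(1/n).
Hence the limit is ln(6/28) + γ (= ln(3/14)).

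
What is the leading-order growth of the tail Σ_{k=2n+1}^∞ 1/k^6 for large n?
Σ_{k>2n} 1/k^6 ~ 1/(5 · (2n)^5)

Compare to the integral: ∫_{2n}^∞ x^(−6) dx = [−x^(−5)/5]_{2n}^∞ = 1/((6−1)·(2n)^5). Euler-Maclaurin then gives
  Σ_{k>2n} 1/k^6 = ∫_{2n}^∞ dx/x^6 − 1/(2·(2n)^6) + O(1/(2n)^7).
(Equivalently this is ζ(6) − Σ_{k≤2n} 1/k^6.)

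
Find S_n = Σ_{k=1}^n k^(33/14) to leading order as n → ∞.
S_n ~ (14/47) · n^(47/14)

Integral comparison: Σ_{k=1}^n k^(33/14) = ∫_0^n x^(33/14) dx + O(n^(33/14)). The integral is n^(1 + 33/14) / (1 + 33/14) = n^((33+14)/14) / ((33+14)/14) = (14/47) · n^(47/14).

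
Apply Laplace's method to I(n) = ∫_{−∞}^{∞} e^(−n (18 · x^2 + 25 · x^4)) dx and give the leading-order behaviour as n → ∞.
I(n) ~ sqrt(π/(18n))

φ(x) = 18 · x^2 + 25 · x^4 has its unique global minimum at x* = 0 (since φ'(x) = 36x + 100x^3 = 0 only at x = 0 for real x with both coefficients positive, and φ → ∞ as |x| → ∞). At x* = 0, φ(0) = 0 and φ''(0) = 36. Laplace's method then gives
  I(n) ~ sqrt(2π / (n · φ''(0))) · e^(−n φ(0)) = sqrt(2π / (36n)) = sqrt(π/(18n)).
The 25 · x^4 term contributes only at subleading order (an O(1/n) relative correction).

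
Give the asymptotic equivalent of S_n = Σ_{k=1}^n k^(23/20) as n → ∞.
S_n ~ (20/43) · n^(43/20)

Integral comparison: Σ_{k=1}^n k^(23/20) = ∫_0^n x^(23/20) dx + O(n^(23/20)). The integral is n^(1 + 23/20) / (1 + 23/20) = n^((23+20)/20) / ((23+20)/20) = (20/43) · n^(43/20).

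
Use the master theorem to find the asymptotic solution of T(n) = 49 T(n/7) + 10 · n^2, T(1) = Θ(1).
T(n) = Θ(n^2 log n)

log_7 49 = 2, and f(n) = 10 · n^2 = Θ(n^(log_7 49)). This is Case 2 of the master theorem: T(n) = Θ(f(n) · log n) = Θ(n^2 log n).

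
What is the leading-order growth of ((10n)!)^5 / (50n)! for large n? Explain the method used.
((10n)!)^5/(50n)! ~ ((2π·10n)^(4/2) / sqrt(5)) · 5^(−5·10n)  →  0

Write N = 10n. Stirling: N! ~ sqrt(2π N)(N/e)^N and (5N)! ~ sqrt(2π·5N)·(5N/e)^(5N).
  (N!)^5/(5N)! ~ (2π N)^(5/2) (N/e)^(5N) / [sqrt(2π·5N) (5N/e)^(5N)]
     = (2π N)^(5/2) / sqrt(2π·5N) · (N/(5N))^(5N)
     = (2π N)^((5−1)/2) / sqrt(5) · 5^(−5N).
Since 5^5 > 1, the factor 5^(−5N) decays exponentially, so the ratio → 0. Substituting N = 10n gives the stated form.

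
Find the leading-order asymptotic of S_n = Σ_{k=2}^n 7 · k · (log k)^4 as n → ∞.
S_n ~ 7 · n^2 · (log n)^4 / 2

By integral comparison, S_n = ∫_1^n 7 · x · (log x)^4 dx + O(n · (log n)^4). For the integral, the leading term of ∫_1^n x^1 (log x)^4 dx is n^2/2 · (log n)^4 (by repeated integration by parts; each step lowers the log-exponent and produces a relatively O(1/log n) correction). Hence S_n ~ 7 · n^2 · (log n)^4 / 2.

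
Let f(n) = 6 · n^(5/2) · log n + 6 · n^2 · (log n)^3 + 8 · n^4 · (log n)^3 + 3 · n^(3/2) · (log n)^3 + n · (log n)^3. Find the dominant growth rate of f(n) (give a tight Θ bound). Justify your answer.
f(n) ∈ Θ(n^4 · (log n)^3)

Compare the terms by growth order. For large n, n^a · (log n)^b dominates n^a' · (log n)^b' iff a > a', or (a = a' and b > b'). Ranking the 5 terms shows the dominant one is 8 · n^4 · (log n)^3. Hence f(n) ∈ Θ(n^4 · (log n)^3).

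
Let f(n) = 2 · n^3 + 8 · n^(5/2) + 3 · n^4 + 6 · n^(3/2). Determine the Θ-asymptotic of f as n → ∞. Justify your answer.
f(n) ∈ Θ(n^4)

Compare the terms by growth order. For large n, n^a · (log n)^b dominates n^a' · (log n)^b' iff a > a', or (a = a' and b > b'). Ranking the 4 terms shows the dominant one is 3 · n^4. Hence f(n) ∈ Θ(n^4).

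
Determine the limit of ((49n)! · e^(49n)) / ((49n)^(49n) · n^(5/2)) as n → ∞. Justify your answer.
lim = 0

Stirling: (49n)! ~ sqrt(2π·49n) · (49n/e)^(49n). Hence
  (49n)! · e^(49n) / (49n)^(49n) ~ sqrt(2π·49n).
Dividing by n^(5/2): sqrt(2π·49n) / n^(5/2) = sqrt(2π·49) · n^((1−5)/2), so the expression behaves like sqrt(2π·49) · n^((1−5)/2) → 0.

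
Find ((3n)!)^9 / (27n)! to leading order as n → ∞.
((3n)!)^9/(27n)! ~ ((2π·3n)^(8/2) / 3) · 9^(−9·3n)  →  0

Write N = 3n. Stirling: N! ~ sqrt(2π N)(N/e)^N and (9N)! ~ sqrt(2π·9N)·(9N/e)^(9N).
  (N!)^9/(9N)! ~ (2π N)^(9/2) (N/e)^(9N) / [sqrt(2π·9N) (9N/e)^(9N)]
     = (2π N)^(9/2) / sqrt(2π·9N) · (N/(9N))^(9N)
     = (2π N)^((9−1)/2) / 3 · 9^(−9N).
Since 9^9 > 1, the factor 9^(−9N) decays exponentially, so the ratio → 0. Substituting N = 3n gives the stated form.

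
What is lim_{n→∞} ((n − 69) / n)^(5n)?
lim = e^(−345)

Rewrite as (1 − 69/n)^(5n). By the standard limit (1 + x/n)^n → e^x, we have (1 − 69/n)^n → e^(−69), and raising to the 5th power gives e^(−345).
More precisely, ln[(1 − 69/n)^(5n)] = 5n · ln(1 − 69/n) = 5n · (-69/n + O(1/n^2)) = -345 + O(1/n) → -345.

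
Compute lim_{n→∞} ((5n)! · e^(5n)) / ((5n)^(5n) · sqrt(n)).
lim = sqrt(2π·5)

Stirling: (5n)! ~ sqrt(2π·5n) · (5n/e)^(5n). Hence
  (5n)! · e^(5n) / (5n)^(5n) ~ sqrt(2π·5n).
Dividing by sqrt(n): sqrt(2π·5n) / sqrt(n) = sqrt(2π·5) · n^((1−1)/2), so the limit is sqrt(2π·5).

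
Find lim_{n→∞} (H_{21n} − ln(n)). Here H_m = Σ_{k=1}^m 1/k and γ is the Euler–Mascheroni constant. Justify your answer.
lim = ln 21 + γ

By Euler-Maclaurin, H_m = ln m + γ + O(1/m). So
  H_{21n} − ln(n) = ln(21n) + γ − ln(n) + O(1/n)
                       = ln(21/1) + γ + O(1/n).
Hence the limit is ln(21/1) + γ.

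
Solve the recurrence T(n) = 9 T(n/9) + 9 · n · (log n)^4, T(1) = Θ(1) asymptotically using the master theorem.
T(n) = Θ(n · (log n)^5)

Here log_9 9 = 1 and f(n) = 9 · n · (log n)^4 = Θ(n^(log_9 9) · (log n)^4). This is the extended Case 2 of the master theorem (f matches the critical exponent up to log factors), giving T(n) = Θ(n^(log_9 9) · (log n)^(4+1)) = Θ(n · (log n)^5).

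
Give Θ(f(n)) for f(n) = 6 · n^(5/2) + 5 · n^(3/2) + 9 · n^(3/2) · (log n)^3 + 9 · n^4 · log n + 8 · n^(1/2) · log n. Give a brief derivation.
f(n) ∈ Θ(n^4 · log n)

Compare the terms by growth order. For large n, n^a · (log n)^b dominates n^a' · (log n)^b' iff a > a', or (a = a' and b > b'). Ranking the 5 terms shows the dominant one is 9 · n^4 · log n. Hence f(n) ∈ Θ(n^4 · log n).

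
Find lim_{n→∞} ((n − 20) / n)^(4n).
lim = e^(−80)

Rewrite as (1 − 20/n)^(4n). By the standard limit (1 + x/n)^n → e^x, we have (1 − 20/n)^n → e^(−20), and raising to the 4th power gives e^(−80).
More precisely, ln[(1 − 20/n)^(4n)] = 4n · ln(1 − 20/n) = 4n · (-20/n + O(1/n^2)) = -80 + O(1/n) → -80.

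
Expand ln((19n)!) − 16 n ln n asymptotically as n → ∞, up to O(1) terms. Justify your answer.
ln((19n)!) − 16 n ln n = 3 n ln n + 19(ln 19 − 1) n + (1/2) ln(2π·19n) + O(1/n)

Stirling: ln((19n)!) = 19n ln(19n) − 19n + (1/2) ln(2π·19n) + O(1/n).
Expand 19n ln(19n) = 19n (ln n + ln 19) = 19n ln n + 19n ln 19.
Subtract 16n ln n: leading term is (19 − 16) n ln n = 3 n ln n. The next term is 19n ln 19 − 19n = 19(ln 19 − 1) n. Then the (1/2) ln(2π·19n) correction.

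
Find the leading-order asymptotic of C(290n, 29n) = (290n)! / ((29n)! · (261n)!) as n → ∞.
C(290n, 29n) ~ (10000000000/387420489)^(29n) · sqrt(5/(9π·29n))

Write N = 29n. Apply Stirling to each factorial:
  (10N)! ~ sqrt(2π·10N) · (10N/e)^(10N),
  N! ~ sqrt(2π N) · (N/e)^N,
  (9N)! ~ sqrt(2π·9N) · (9N/e)^(9N).
The exponential factors combine to (10N)^(10N) / (N^N · (9N)^(9N)) = 10^(10N)/9^(9N) = (10^10/9^9)^N = (10000000000/387420489)^N.
The square-root prefactors combine to sqrt(2π·10N) / (sqrt(2π N)·sqrt(2π·9N)) = sqrt(10 / (2π·9·N)) = sqrt(5/(9π·29n)).
Substituting N = 29n: C(290n, 29n) ~ (10000000000/387420489)^(29n) · sqrt(5/(9π·29n)).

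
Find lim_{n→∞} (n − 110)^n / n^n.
lim = e^(−110)

Rewrite as (1 − 110/n)^(n). By the standard limit (1 + x/n)^n → e^x, we have (1 − 110/n)^n → e^(−110), and raising to the 1st power gives e^(−110).
More precisely, ln[(1 − 110/n)^(n)] = n · ln(1 − 110/n) = n · (-110/n + O(1/n^2)) = -110 + O(1/n) → -110.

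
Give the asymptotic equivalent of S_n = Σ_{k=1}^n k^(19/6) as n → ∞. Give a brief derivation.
S_n ~ (6/25) · n^(25/6)

Integral comparison: Σ_{k=1}^n k^(19/6) = ∫_0^n x^(19/6) dx + O(n^(19/6)). The integral is n^(1 + 19/6) / (1 + 19/6) = n^((19+6)/6) / ((19+6)/6) = (6/25) · n^(25/6).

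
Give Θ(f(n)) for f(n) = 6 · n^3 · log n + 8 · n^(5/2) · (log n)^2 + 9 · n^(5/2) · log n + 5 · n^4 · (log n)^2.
f(n) ∈ Θ(n^4 · (log n)^2)

Compare the terms by growth order. For large n, n^a · (log n)^b dominates n^a' · (log n)^b' iff a > a', or (a = a' and b > b'). Ranking the 4 terms shows the dominant one is 5 · n^4 · (log n)^2. Hence f(n) ∈ Θ(n^4 · (log n)^2).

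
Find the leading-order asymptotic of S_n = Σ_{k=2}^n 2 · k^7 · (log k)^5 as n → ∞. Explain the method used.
S_n ~ n^8 · (log n)^5 / 4

By integral comparison, S_n = ∫_1^n 2 · x^7 · (log x)^5 dx + O(n^7 · (log n)^5). For the integral, the leading term of ∫_1^n x^7 (log x)^5 dx is n^8/8 · (log n)^5 (by repeated integration by parts; each step lowers the log-exponent and produces a relatively O(1/log n) correction). Hence S_n ~ n^8 · (log n)^5 / 4.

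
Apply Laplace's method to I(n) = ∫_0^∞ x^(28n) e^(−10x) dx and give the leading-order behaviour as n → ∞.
I(n) ~ (sqrt(2π·28n) / 10) · (28n/(10e))^(28n)

Write the integrand as exp(28n ln x − 10x) and set f(x) = 28n ln x − 10x. Then f'(x) = 28n/x − 10 = 0 at x* = 28n/10, and f''(x*) = −28n/x*^2 = −10^2/(28n). Laplace's method (interior maximum) gives
  I(n) ~ e^(f(x*)) · sqrt(2π / |f''(x*)|)
        = exp(28n ln(28n/10) − 28n) · sqrt(2π · 28n / 10^2)
        = (28n/10)^(28n) e^(−28n) · sqrt(2π·28n) / 10
        = (sqrt(2π·28n) / 10) · (28n/(10e))^(28n).
This matches Γ(28n+1)/10^(28n+1) with Stirling applied to Γ.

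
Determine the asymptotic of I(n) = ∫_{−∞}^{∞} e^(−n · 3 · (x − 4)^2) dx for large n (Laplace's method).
I(n) = sqrt(π/(3n))

Here φ(x) = 3 · (x − 4)^2 has its unique minimum at x* = 4 with φ(x*) = 0 and φ''(x*) = 6. Laplace's method gives
  I(n) ~ e^(−n φ(x*)) · sqrt(2π / (n · φ''(x*))) = sqrt(2π / (6n)) = sqrt(π/(3n)).
This is exact: substituting u = (x − 4)·sqrt(3n) gives I(n) = (1/sqrt(3n)) ∫_{−∞}^{∞} e^(−u^2) du = sqrt(π/(3n)).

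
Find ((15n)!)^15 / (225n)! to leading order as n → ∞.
((15n)!)^15/(225n)! ~ ((2π·15n)^(14/2) / sqrt(15)) · 15^(−15·15n)  →  0

Write N = 15n. Stirling: N! ~ sqrt(2π N)(N/e)^N and (15N)! ~ sqrt(2π·15N)·(15N/e)^(15N).
  (N!)^15/(15N)! ~ (2π N)^(15/2) (N/e)^(15N) / [sqrt(2π·15N) (15N/e)^(15N)]
     = (2π N)^(15/2) / sqrt(2π·15N) · (N/(15N))^(15N)
     = (2π N)^((15−1)/2) / sqrt(15) · 15^(−15N).
Since 15^15 > 1, the factor 15^(−15N) decays exponentially, so the ratio → 0. Substituting N = 15n gives the stated form.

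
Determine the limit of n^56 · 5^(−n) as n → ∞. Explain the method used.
lim = 0

Exponentials with base > 1 dominate every fixed polynomial: for any fixed c, n^c / 5^n → 0 as n → ∞ (e.g. by the ratio test, or by writing 5^n = e^(n ln 5) and noting e^(n ln 5) / n^c → ∞). Hence n^56 · 5^(−n) = n^56 / 5^n → 0.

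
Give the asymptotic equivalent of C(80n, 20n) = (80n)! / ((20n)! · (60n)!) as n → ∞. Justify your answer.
C(80n, 20n) ~ (256/27)^(20n) · sqrt(2/(3π·20n))

Write N = 20n. Apply Stirling to each factorial:
  (4N)! ~ sqrt(2π·4N) · (4N/e)^(4N),
  N! ~ sqrt(2π N) · (N/e)^N,
  (3N)! ~ sqrt(2π·3N) · (3N/e)^(3N).
The exponential factors combine to (4N)^(4N) / (N^N · (3N)^(3N)) = 4^(4N)/3^(3N) = (4^4/3^3)^N = (256/27)^N.
The square-root prefactors combine to sqrt(2π·4N) / (sqrt(2π N)·sqrt(2π·3N)) = sqrt(4 / (2π·3·N)) = sqrt(2/(3π·20n)).
Substituting N = 20n: C(80n, 20n) ~ (256/27)^(20n) · sqrt(2/(3π·20n)).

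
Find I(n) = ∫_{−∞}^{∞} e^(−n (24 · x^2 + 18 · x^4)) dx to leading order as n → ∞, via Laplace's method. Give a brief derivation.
I(n) ~ sqrt(π/(24n))

φ(x) = 24 · x^2 + 18 · x^4 has its unique global minimum at x* = 0 (since φ'(x) = 48x + 72x^3 = 0 only at x = 0 for real x with both coefficients positive, and φ → ∞ as |x| → ∞). At x* = 0, φ(0) = 0 and φ''(0) = 48. Laplace's method then gives
  I(n) ~ sqrt(2π / (n · φ''(0))) · e^(−n φ(0)) = sqrt(2π / (48n)) = sqrt(π/(24n)).
The 18 · x^4 term contributes only at subleading order (an O(1/n) relative correction).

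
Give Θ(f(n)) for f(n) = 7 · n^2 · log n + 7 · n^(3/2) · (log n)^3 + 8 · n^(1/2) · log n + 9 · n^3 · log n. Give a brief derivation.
f(n) ∈ Θ(n^3 · log n)

Compare the terms by growth order. For large n, n^a · (log n)^b dominates n^a' · (log n)^b' iff a > a', or (a = a' and b > b'). Ranking the 4 terms shows the dominant one is 9 · n^3 · log n. Hence f(n) ∈ Θ(n^3 · log n).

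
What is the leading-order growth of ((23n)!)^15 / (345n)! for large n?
((23n)!)^15/(345n)! ~ ((2π·23n)^(14/2) / sqrt(15)) · 15^(−15·23n)  →  0

Write N = 23n. Stirling: N! ~ sqrt(2π N)(N/e)^N and (15N)! ~ sqrt(2π·15N)·(15N/e)^(15N).
  (N!)^15/(15N)! ~ (2π N)^(15/2) (N/e)^(15N) / [sqrt(2π·15N) (15N/e)^(15N)]
     = (2π N)^(15/2) / sqrt(2π·15N) · (N/(15N))^(15N)
     = (2π N)^((15−1)/2) / sqrt(15) · 15^(−15N).
Since 15^15 > 1, the factor 15^(−15N) decays exponentially, so the ratio → 0. Substituting N = 23n gives the stated form.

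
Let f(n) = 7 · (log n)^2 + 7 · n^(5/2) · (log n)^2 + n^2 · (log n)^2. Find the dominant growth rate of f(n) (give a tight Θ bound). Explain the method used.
f(n) ∈ Θ(n^(5/2) · (log n)^2)

Compare the terms by growth order. For large n, n^a · (log n)^b dominates n^a' · (log n)^b' iff a > a', or (a = a' and b > b'). Ranking the 3 terms shows the dominant one is 7 · n^(5/2) · (log n)^2. Hence f(n) ∈ Θ(n^(5/2) · (log n)^2).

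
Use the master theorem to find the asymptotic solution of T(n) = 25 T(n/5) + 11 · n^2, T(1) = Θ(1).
T(n) = Θ(n^2 log n)

log_5 25 = 2, and f(n) = 11 · n^2 = Θ(n^(log_5 25)). This is Case 2 of the master theorem: T(n) = Θ(f(n) · log n) = Θ(n^2 log n).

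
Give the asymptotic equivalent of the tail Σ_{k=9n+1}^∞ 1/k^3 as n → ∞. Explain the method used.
Σ_{k>9n} 1/k^3 ~ 1/(2 · (9n)^2)

Compare to the integral: ∫_{9n}^∞ x^(−3) dx = [−x^(−2)/2]_{9n}^∞ = 1/((3−1)·(9n)^2). Euler-Maclaurin then gives
  Σ_{k>9n} 1/k^3 = ∫_{9n}^∞ dx/x^3 − 1/(2·(9n)^3) + O(1/(9n)^4).
(Equivalently this is ζ(3) − Σ_{k≤9n} 1/k^3.)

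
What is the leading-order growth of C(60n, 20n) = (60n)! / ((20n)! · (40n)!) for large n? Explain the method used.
C(60n, 20n) ~ (27/4)^(20n) · sqrt(3/(4π·20n))

Write N = 20n. Apply Stirling to each factorial:
  (3N)! ~ sqrt(2π·3N) · (3N/e)^(3N),
  N! ~ sqrt(2π N) · (N/e)^N,
  (2N)! ~ sqrt(2π·2N) · (2N/e)^(2N).
The exponential factors combine to (3N)^(3N) / (N^N · (2N)^(2N)) = 3^(3N)/2^(2N) = (3^3/2^2)^N = (27/4)^N.
The square-root prefactors combine to sqrt(2π·3N) / (sqrt(2π N)·sqrt(2π·2N)) = sqrt(3 / (2π·2·N)) = sqrt(3/(4π·20n)).
Substituting N = 20n: C(60n, 20n) ~ (27/4)^(20n) · sqrt(3/(4π·20n)).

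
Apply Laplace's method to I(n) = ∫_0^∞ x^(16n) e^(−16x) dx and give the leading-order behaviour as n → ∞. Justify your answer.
I(n) ~ (sqrt(2π·16n) / 16) · (16n/(16e))^(16n)

Write the integrand as exp(16n ln x − 16x) and set f(x) = 16n ln x − 16x. Then f'(x) = 16n/x − 16 = 0 at x* = 16n/16, and f''(x*) = −16n/x*^2 = −16^2/(16n). Laplace's method (interior maximum) gives
  I(n) ~ e^(f(x*)) · sqrt(2π / |f''(x*)|)
        = exp(16n ln(16n/16) − 16n) · sqrt(2π · 16n / 16^2)
        = (16n/16)^(16n) e^(−16n) · sqrt(2π·16n) / 16
        = (sqrt(2π·16n) / 16) · (16n/(16e))^(16n).
This matches Γ(16n+1)/16^(16n+1) with Stirling applied to Γ.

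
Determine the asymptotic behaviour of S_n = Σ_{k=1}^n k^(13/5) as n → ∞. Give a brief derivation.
S_n ~ (5/18) · n^(18/5)

Integral comparison: Σ_{k=1}^n k^(13/5) = ∫_0^n x^(13/5) dx + O(n^(13/5)). The integral is n^(1 + 13/5) / (1 + 13/5) = n^((13+5)/5) / ((13+5)/5) = (5/18) · n^(18/5).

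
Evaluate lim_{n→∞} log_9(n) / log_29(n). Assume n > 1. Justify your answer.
lim = ln(29) / ln(9) = log_9(29)

Change of base: log_9(n) = ln n / ln 9 and log_29(n) = ln n / ln 29. The ratio is (ln n / ln 9) · (ln 29 / ln n) = ln 29 / ln 9, a constant independent of n. So the limit is ln 29 / ln 9 = log_9(29).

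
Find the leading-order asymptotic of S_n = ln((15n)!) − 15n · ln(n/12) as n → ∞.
S_n ~ 15n · (ln 180 − 1) + O(ln n)

Stirling: ln((15n)!) = 15n ln(15n) − 15n + O(ln n).
  S_n = 15n ln(15n) − 15n − 15n ln(n/12) + O(ln n)
      = 15n ln(15n) − 15n ln n + 15n ln 12 − 15n + O(ln n)
      = 15n ln 15 + 15n ln 12 − 15n + O(ln n)
      = 15n (ln 180 − 1) + O(ln n).
Numerically ln(180) − 1 ≈ 4.1930.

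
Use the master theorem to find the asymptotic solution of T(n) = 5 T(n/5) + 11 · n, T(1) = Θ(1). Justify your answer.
T(n) = Θ(n log n)

log_5 5 = 1, and f(n) = 11 · n = Θ(n^(log_5 5)). This is Case 2 of the master theorem: T(n) = Θ(f(n) · log n) = Θ(n log n).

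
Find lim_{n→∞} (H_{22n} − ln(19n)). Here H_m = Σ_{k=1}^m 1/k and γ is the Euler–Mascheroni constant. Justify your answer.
lim = ln(22/19) + γ

By Euler-Maclaurin, H_m = ln m + γ + O(1/m). So
  H_{22n} − ln(19n) = ln(22n) + γ − ln(19n) + O(1/n)
                       = ln(22/19) + γ + O(1/n).
Hence the limit is ln(22/19) + γ.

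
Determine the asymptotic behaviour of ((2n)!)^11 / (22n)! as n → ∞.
((2n)!)^11/(22n)! ~ ((2π·2n)^(10/2) / sqrt(11)) · 11^(−11·2n)  →  0

Write N = 2n. Stirling: N! ~ sqrt(2π N)(N/e)^N and (11N)! ~ sqrt(2π·11N)·(11N/e)^(11N).
  (N!)^11/(11N)! ~ (2π N)^(11/2) (N/e)^(11N) / [sqrt(2π·11N) (11N/e)^(11N)]
     = (2π N)^(11/2) / sqrt(2π·11N) · (N/(11N))^(11N)
     = (2π N)^((11−1)/2) / sqrt(11) · 11^(−11N).
Since 11^11 > 1, the factor 11^(−11N) decays exponentially, so the ratio → 0. Substituting N = 2n gives the stated form.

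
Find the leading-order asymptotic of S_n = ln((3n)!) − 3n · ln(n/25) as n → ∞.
S_n ~ 3n · (ln 75 − 1) + O(ln n)

Stirling: ln((3n)!) = 3n ln(3n) − 3n + O(ln n).
  S_n = 3n ln(3n) − 3n − 3n ln(n/25) + O(ln n)
      = 3n ln(3n) − 3n ln n + 3n ln 25 − 3n + O(ln n)
      = 3n ln 3 + 3n ln 25 − 3n + O(ln n)
      = 3n (ln 75 − 1) + O(ln n).
Numerically ln(75) − 1 ≈ 3.3175.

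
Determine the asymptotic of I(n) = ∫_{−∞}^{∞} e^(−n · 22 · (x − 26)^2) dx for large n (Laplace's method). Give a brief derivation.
I(n) = sqrt(π/(22n))

Here φ(x) = 22 · (x − 26)^2 has its unique minimum at x* = 26 with φ(x*) = 0 and φ''(x*) = 44. Laplace's method gives
  I(n) ~ e^(−n φ(x*)) · sqrt(2π / (n · φ''(x*))) = sqrt(2π / (44n)) = sqrt(π/(22n)).
This is exact: substituting u = (x − 26)·sqrt(22n) gives I(n) = (1/sqrt(22n)) ∫_{−∞}^{∞} e^(−u^2) du = sqrt(π/(22n)).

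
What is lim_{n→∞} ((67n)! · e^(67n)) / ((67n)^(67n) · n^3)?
lim = 0

Stirling: (67n)! ~ sqrt(2π·67n) · (67n/e)^(67n). Hence
  (67n)! · e^(67n) / (67n)^(67n) ~ sqrt(2π·67n).
Dividing by n^3: sqrt(2π·67n) / n^3 = sqrt(2π·67) · n^((1−6)/2), so the expression behaves like sqrt(2π·67) · n^((1−6)/2) → 0.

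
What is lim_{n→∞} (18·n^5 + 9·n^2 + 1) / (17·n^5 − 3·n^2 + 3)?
lim = 18/17

For large n the leading n^5 terms dominate both numerator and denominator. Dividing top and bottom by n^5, every other term tends to 0, leaving 18/17.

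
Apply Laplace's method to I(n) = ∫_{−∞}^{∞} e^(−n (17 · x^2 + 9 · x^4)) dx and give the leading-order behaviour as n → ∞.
I(n) ~ sqrt(π/(17n))

φ(x) = 17 · x^2 + 9 · x^4 has its unique global minimum at x* = 0 (since φ'(x) = 34x + 36x^3 = 0 only at x = 0 for real x with both coefficients positive, and φ → ∞ as |x| → ∞). At x* = 0, φ(0) = 0 and φ''(0) = 34. Laplace's method then gives
  I(n) ~ sqrt(2π / (n · φ''(0))) · e^(−n φ(0)) = sqrt(2π / (34n)) = sqrt(π/(17n)).
The 9 · x^4 term contributes only at subleading order (an O(1/n) relative correction).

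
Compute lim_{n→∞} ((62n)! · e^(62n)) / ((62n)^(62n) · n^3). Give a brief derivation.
lim = 0

Stirling: (62n)! ~ sqrt(2π·62n) · (62n/e)^(62n). Hence
  (62n)! · e^(62n) / (62n)^(62n) ~ sqrt(2π·62n).
Dividing by n^3: sqrt(2π·62n) / n^3 = sqrt(2π·62) · n^((1−6)/2), so the expression behaves like sqrt(2π·62) · n^((1−6)/2) → 0.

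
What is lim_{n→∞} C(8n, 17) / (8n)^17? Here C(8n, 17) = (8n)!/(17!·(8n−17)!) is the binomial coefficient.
lim = 1/17! = 1/355687428096000

With N = 8n → ∞: C(N, 17) / N^17 = [N(N−1)…(N−16)] / (17! · N^17) = (1/17!) · 1 · (1 − 1/(8n)) · … · (1 − 16/(8n)). Each factor → 1 as N → ∞, so the limit is 1/17! = 1/355687428096000.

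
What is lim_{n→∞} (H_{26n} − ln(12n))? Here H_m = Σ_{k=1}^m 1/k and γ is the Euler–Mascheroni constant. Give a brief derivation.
lim = ln(13/6) + γ

By Euler-Maclaurin, H_m = ln m + γ + O(1/m). So
  H_{26n} − ln(12n) = ln(26n) + γ − ln(12n) + O(1/n)
                       = ln(26/12) + γ + O(1/n).
Hence the limit is ln(26/12) + γ (= ln(13/6)).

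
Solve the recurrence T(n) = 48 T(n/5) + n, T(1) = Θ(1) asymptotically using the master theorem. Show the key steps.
T(n) = Θ(n^(log_5 48))

Master theorem: compare f(n) = n to n^(log_5 48) where log_5 48 ≈ 2.405. Since 1 < log_5 48, we have f(n) = O(n^(log_5 48 − ε)) for some ε > 0 — Case 1. Hence T(n) = Θ(n^(log_5 48)).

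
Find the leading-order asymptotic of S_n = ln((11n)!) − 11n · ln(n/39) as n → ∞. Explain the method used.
S_n ~ 11n · (ln 429 − 1) + O(ln n)

Stirling: ln((11n)!) = 11n ln(11n) − 11n + O(ln n).
  S_n = 11n ln(11n) − 11n − 11n ln(n/39) + O(ln n)
      = 11n ln(11n) − 11n ln n + 11n ln 39 − 11n + O(ln n)
      = 11n ln 11 + 11n ln 39 − 11n + O(ln n)
      = 11n (ln 429 − 1) + O(ln n).
Numerically ln(429) − 1 ≈ 5.0615.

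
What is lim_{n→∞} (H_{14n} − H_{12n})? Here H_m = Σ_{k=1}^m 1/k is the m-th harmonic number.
lim = ln(14/12) = ln(7/6)

Euler-Maclaurin gives H_m = ln m + γ + 1/(2m) + O(1/m^2). The γ and O(1/m) terms cancel in the difference:
  H_{14n} − H_{12n} = ln(14n) − ln(12n) + O(1/n) = ln(14/12) + O(1/n).
Hence the limit is ln(14/12) = ln(7/6).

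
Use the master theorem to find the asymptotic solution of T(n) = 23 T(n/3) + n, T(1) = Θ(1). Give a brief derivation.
T(n) = Θ(n^(log_3 23))

Master theorem: compare f(n) = n to n^(log_3 23) where log_3 23 ≈ 2.854. Since 1 < log_3 23, we have f(n) = O(n^(log_3 23 − ε)) for some ε > 0 — Case 1. Hence T(n) = Θ(n^(log_3 23)).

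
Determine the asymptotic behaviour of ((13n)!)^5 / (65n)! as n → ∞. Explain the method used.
((13n)!)^5/(65n)! ~ ((2π·13n)^(4/2) / sqrt(5)) · 5^(−5·13n)  →  0

Write N = 13n. Stirling: N! ~ sqrt(2π N)(N/e)^N and (5N)! ~ sqrt(2π·5N)·(5N/e)^(5N).
  (N!)^5/(5N)! ~ (2π N)^(5/2) (N/e)^(5N) / [sqrt(2π·5N) (5N/e)^(5N)]
     = (2π N)^(5/2) / sqrt(2π·5N) · (N/(5N))^(5N)
     = (2π N)^((5−1)/2) / sqrt(5) · 5^(−5N).
Since 5^5 > 1, the factor 5^(−5N) decays exponentially, so the ratio → 0. Substituting N = 13n gives the stated form.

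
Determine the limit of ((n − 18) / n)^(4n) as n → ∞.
lim = e^(−72)

Rewrite as (1 − 18/n)^(4n). By the standard limit (1 + x/n)^n → e^x, we have (1 − 18/n)^n → e^(−18), and raising to the 4th power gives e^(−72).
More precisely, ln[(1 − 18/n)^(4n)] = 4n · ln(1 − 18/n) = 4n · (-18/n + O(1/n^2)) = -72 + O(1/n) → -72.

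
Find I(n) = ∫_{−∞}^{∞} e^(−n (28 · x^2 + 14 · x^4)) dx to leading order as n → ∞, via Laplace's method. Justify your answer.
I(n) ~ sqrt(π/(28n))

φ(x) = 28 · x^2 + 14 · x^4 has its unique global minimum at x* = 0 (since φ'(x) = 56x + 56x^3 = 0 only at x = 0 for real x with both coefficients positive, and φ → ∞ as |x| → ∞). At x* = 0, φ(0) = 0 and φ''(0) = 56. Laplace's method then gives
  I(n) ~ sqrt(2π / (n · φ''(0))) · e^(−n φ(0)) = sqrt(2π / (56n)) = sqrt(π/(28n)).
The 14 · x^4 term contributes only at subleading order (an O(1/n) relative correction).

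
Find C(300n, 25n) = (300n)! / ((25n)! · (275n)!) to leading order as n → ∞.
C(300n, 25n) ~ (8916100448256/285311670611)^(25n) · sqrt(6/(11π·25n))

Write N = 25n. Apply Stirling to each factorial:
  (12N)! ~ sqrt(2π·12N) · (12N/e)^(12N),
  N! ~ sqrt(2π N) · (N/e)^N,
  (11N)! ~ sqrt(2π·11N) · (11N/e)^(11N).
The exponential factors combine to (12N)^(12N) / (N^N · (11N)^(11N)) = 12^(12N)/11^(11N) = (12^12/11^11)^N = (8916100448256/285311670611)^N.
The square-root prefactors combine to sqrt(2π·12N) / (sqrt(2π N)·sqrt(2π·11N)) = sqrt(12 / (2π·11·N)) = sqrt(6/(11π·25n)).
Substituting N = 25n: C(300n, 25n) ~ (8916100448256/285311670611)^(25n) · sqrt(6/(11π·25n)).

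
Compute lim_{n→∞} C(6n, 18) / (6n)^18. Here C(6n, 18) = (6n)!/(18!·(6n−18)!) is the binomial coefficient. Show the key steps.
lim = 1/18! = 1/6402373705728000

With N = 6n → ∞: C(N, 18) / N^18 = [N(N−1)…(N−17)] / (18! · N^18) = (1/18!) · 1 · (1 − 1/(6n)) · … · (1 − 17/(6n)). Each factor → 1 as N → ∞, so the limit is 1/18! = 1/6402373705728000.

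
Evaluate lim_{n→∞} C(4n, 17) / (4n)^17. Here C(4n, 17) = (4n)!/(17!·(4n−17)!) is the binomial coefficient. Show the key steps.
lim = 1/17! = 1/355687428096000

With N = 4n → ∞: C(N, 17) / N^17 = [N(N−1)…(N−16)] / (17! · N^17) = (1/17!) · 1 · (1 − 1/(4n)) · … · (1 − 16/(4n)). Each factor → 1 as N → ∞, so the limit is 1/17! = 1/355687428096000.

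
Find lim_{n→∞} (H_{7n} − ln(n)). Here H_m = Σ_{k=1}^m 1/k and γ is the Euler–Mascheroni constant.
lim = ln 7 + γ

By Euler-Maclaurin, H_m = ln m + γ + O(1/m). So
  H_{7n} − ln(n) = ln(7n) + γ − ln(n) + O(1/n)
                       = ln(7/1) + γ + O(1/n).
Hence the limit is ln(7/1) + γ.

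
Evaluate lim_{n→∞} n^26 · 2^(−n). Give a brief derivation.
lim = 0

Exponentials with base > 1 dominate every fixed polynomial: for any fixed c, n^c / 2^n → 0 as n → ∞ (e.g. by the ratio test, or by writing 2^n = e^(n ln 2) and noting e^(n ln 2) / n^c → ∞). Hence n^26 · 2^(−n) = n^26 / 2^n → 0.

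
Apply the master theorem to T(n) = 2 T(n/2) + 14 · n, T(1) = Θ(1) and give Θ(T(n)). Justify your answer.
T(n) = Θ(n log n)

log_2 2 = 1, and f(n) = 14 · n = Θ(n^(log_2 2)). This is Case 2 of the master theorem: T(n) = Θ(f(n) · log n) = Θ(n log n).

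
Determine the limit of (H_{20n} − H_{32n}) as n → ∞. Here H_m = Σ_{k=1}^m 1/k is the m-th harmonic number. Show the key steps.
lim = ln(20/32) = ln(5/8)

Euler-Maclaurin gives H_m = ln m + γ + 1/(2m) + O(1/m^2). The γ and O(1/m) terms cancel in the difference:
  H_{20n} − H_{32n} = ln(20n) − ln(32n) + O(1/n) = ln(20/32) + O(1/n).
Hence the limit is ln(20/32) = ln(5/8).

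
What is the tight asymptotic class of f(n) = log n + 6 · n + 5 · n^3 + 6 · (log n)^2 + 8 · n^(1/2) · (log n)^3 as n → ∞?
f(n) ∈ Θ(n^3)

Compare the terms by growth order. For large n, n^a · (log n)^b dominates n^a' · (log n)^b' iff a > a', or (a = a' and b > b'). Ranking the 5 terms shows the dominant one is 5 · n^3. Hence f(n) ∈ Θ(n^3).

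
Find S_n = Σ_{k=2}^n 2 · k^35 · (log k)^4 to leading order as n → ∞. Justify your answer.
S_n ~ n^36 · (log n)^4 / 18

By integral comparison, S_n = ∫_1^n 2 · x^35 · (log x)^4 dx + O(n^35 · (log n)^4). For the integral, the leading term of ∫_1^n x^35 (log x)^4 dx is n^36/36 · (log n)^4 (by repeated integration by parts; each step lowers the log-exponent and produces a relatively O(1/log n) correction). Hence S_n ~ n^36 · (log n)^4 / 18.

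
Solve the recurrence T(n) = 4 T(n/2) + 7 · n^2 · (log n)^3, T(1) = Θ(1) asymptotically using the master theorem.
T(n) = Θ(n^2 · (log n)^4)

Here log_2 4 = 2 and f(n) = 7 · n^2 · (log n)^3 = Θ(n^(log_2 4) · (log n)^3). This is the extended Case 2 of the master theorem (f matches the critical exponent up to log factors), giving T(n) = Θ(n^(log_2 4) · (log n)^(3+1)) = Θ(n^2 · (log n)^4).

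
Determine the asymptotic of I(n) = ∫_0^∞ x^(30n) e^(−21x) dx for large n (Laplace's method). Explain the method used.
I(n) ~ (sqrt(2π·30n) / 21) · (30n/(21e))^(30n)

Write the integrand as exp(30n ln x − 21x) and set f(x) = 30n ln x − 21x. Then f'(x) = 30n/x − 21 = 0 at x* = 30n/21, and f''(x*) = −30n/x*^2 = −21^2/(30n). Laplace's method (interior maximum) gives
  I(n) ~ e^(f(x*)) · sqrt(2π / |f''(x*)|)
        = exp(30n ln(30n/21) − 30n) · sqrt(2π · 30n / 21^2)
        = (30n/21)^(30n) e^(−30n) · sqrt(2π·30n) / 21
        = (sqrt(2π·30n) / 21) · (30n/(21e))^(30n).
This matches Γ(30n+1)/21^(30n+1) with Stirling applied to Γ.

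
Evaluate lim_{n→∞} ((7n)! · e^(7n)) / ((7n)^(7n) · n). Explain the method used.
lim = 0

Stirling: (7n)! ~ sqrt(2π·7n) · (7n/e)^(7n). Hence
  (7n)! · e^(7n) / (7n)^(7n) ~ sqrt(2π·7n).
Dividing by n: sqrt(2π·7n) / n = sqrt(2π·7) · n^((1−2)/2), so the expression behaves like sqrt(2π·7) · n^((1−2)/2) → 0.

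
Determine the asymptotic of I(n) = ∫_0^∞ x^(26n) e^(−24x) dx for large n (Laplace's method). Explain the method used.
I(n) ~ (sqrt(2π·26n) / 24) · (26n/(24e))^(26n)

Write the integrand as exp(26n ln x − 24x) and set f(x) = 26n ln x − 24x. Then f'(x) = 26n/x − 24 = 0 at x* = 26n/24, and f''(x*) = −26n/x*^2 = −24^2/(26n). Laplace's method (interior maximum) gives
  I(n) ~ e^(f(x*)) · sqrt(2π / |f''(x*)|)
        = exp(26n ln(26n/24) − 26n) · sqrt(2π · 26n / 24^2)
        = (26n/24)^(26n) e^(−26n) · sqrt(2π·26n) / 24
        = (sqrt(2π·26n) / 24) · (26n/(24e))^(26n).
This matches Γ(26n+1)/24^(26n+1) with Stirling applied to Γ.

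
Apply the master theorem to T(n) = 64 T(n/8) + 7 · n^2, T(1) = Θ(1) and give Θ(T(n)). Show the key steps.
T(n) = Θ(n^2 log n)

log_8 64 = 2, and f(n) = 7 · n^2 = Θ(n^(log_8 64)). This is Case 2 of the master theorem: T(n) = Θ(f(n) · log n) = Θ(n^2 log n).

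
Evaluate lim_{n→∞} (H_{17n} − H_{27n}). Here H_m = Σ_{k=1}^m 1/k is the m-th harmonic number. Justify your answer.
lim = ln(17/27)

Euler-Maclaurin gives H_m = ln m + γ + 1/(2m) + O(1/m^2). The γ and O(1/m) terms cancel in the difference:
  H_{17n} − H_{27n} = ln(17n) − ln(27n) + O(1/n) = ln(17/27) + O(1/n).
Hence the limit is ln(17/27).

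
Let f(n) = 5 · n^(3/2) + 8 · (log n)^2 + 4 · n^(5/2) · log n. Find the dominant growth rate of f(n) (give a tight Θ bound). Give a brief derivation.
f(n) ∈ Θ(n^(5/2) · log n)

Compare the terms by growth order. For large n, n^a · (log n)^b dominates n^a' · (log n)^b' iff a > a', or (a = a' and b > b'). Ranking the 3 terms shows the dominant one is 4 · n^(5/2) · log n. Hence f(n) ∈ Θ(n^(5/2) · log n).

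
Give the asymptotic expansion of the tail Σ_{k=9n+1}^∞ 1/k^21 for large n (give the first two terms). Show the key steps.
Σ_{k>9n} 1/k^21 = 1/(20 · (9n)^20) − 1/(2 · (9n)^21) + O(1/(9n)^22)

Compare to the integral: ∫_{9n}^∞ x^(−21) dx = [−x^(−20)/20]_{9n}^∞ = 1/((21−1)·(9n)^20). The Euler-Maclaurin correction adds −f(9n)/2 = −1/(2·(9n)^21). Euler-Maclaurin then gives
  Σ_{k>9n} 1/k^21 = ∫_{9n}^∞ dx/x^21 − 1/(2·(9n)^21) + O(1/(9n)^22).
(Equivalently this is ζ(21) − Σ_{k≤9n} 1/k^21.)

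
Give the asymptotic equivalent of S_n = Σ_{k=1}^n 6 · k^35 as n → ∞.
S_n ~ n^36 / 6

By integral comparison (Euler-Maclaurin), Σ_{k=1}^n 6 · k^35 = 6 · ∫_0^n x^35 dx + O(n^35) = 6 · n^36/36 = n^36 / 6 + O(n^35). (Equivalently, Faulhaber's formula gives the same leading term.)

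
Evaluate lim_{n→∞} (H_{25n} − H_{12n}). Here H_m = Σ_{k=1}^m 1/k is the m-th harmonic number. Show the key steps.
lim = ln(25/12)

Euler-Maclaurin gives H_m = ln m + γ + 1/(2m) + O(1/m^2). The γ and O(1/m) terms cancel in the difference:
  H_{25n} − H_{12n} = ln(25n) − ln(12n) + O(1/n) = ln(25/12) + O(1/n).
Hence the limit is ln(25/12).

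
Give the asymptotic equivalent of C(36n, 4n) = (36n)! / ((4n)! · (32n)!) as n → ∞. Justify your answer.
C(36n, 4n) ~ (387420489/16777216)^(4n) · sqrt(9/(16π·4n))

Write N = 4n. Apply Stirling to each factorial:
  (9N)! ~ sqrt(2π·9N) · (9N/e)^(9N),
  N! ~ sqrt(2π N) · (N/e)^N,
  (8N)! ~ sqrt(2π·8N) · (8N/e)^(8N).
The exponential factors combine to (9N)^(9N) / (N^N · (8N)^(8N)) = 9^(9N)/8^(8N) = (9^9/8^8)^N = (387420489/16777216)^N.
The square-root prefactors combine to sqrt(2π·9N) / (sqrt(2π N)·sqrt(2π·8N)) = sqrt(9 / (2π·8·N)) = sqrt(9/(16π·4n)).
Substituting N = 4n: C(36n, 4n) ~ (387420489/16777216)^(4n) · sqrt(9/(16π·4n)).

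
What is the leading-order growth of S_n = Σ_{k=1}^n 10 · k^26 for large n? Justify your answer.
S_n ~ 10 · n^27 / 27

By integral comparison (Euler-Maclaurin), Σ_{k=1}^n 10 · k^26 = 10 · ∫_0^n x^26 dx + O(n^26) = 10 · n^27/27 + O(n^26). (Equivalently, Faulhaber's formula gives the same leading term.)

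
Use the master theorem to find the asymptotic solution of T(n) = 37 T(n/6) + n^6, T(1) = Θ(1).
T(n) = Θ(n^6)

log_6 37 ≈ 2.015. f(n) = n^6 dominates n^(log_6 37) since 6 > 2.015, and the regularity condition a·f(n/b) = 37·(n/6)^6 = (37/46656)·n^6 ≤ c·f(n) holds with c = 37/46656 ≈ 0.000793 < 1. So this is Case 3: T(n) = Θ(f(n)) = Θ(n^6).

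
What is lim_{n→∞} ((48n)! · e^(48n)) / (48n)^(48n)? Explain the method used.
lim = ∞

Stirling: (48n)! ~ sqrt(2π·48n) · (48n/e)^(48n). Hence
  (48n)! · e^(48n) / (48n)^(48n) ~ sqrt(2π·48n) = sqrt(2π·48) · sqrt(n) → ∞.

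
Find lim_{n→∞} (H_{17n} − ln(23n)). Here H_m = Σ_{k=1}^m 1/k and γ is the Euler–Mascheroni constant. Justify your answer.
lim = ln(17/23) + γ

By Euler-Maclaurin, H_m = ln m + γ + O(1/m). So
  H_{17n} − ln(23n) = ln(17n) + γ − ln(23n) + O(1/n)
                       = ln(17/23) + γ + O(1/n).
Hence the limit is ln(17/23) + γ.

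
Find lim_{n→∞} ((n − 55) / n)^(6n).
lim = e^(−330)

Rewrite as (1 − 55/n)^(6n). By the standard limit (1 + x/n)^n → e^x, we have (1 − 55/n)^n → e^(−55), and raising to the 6th power gives e^(−330).
More precisely, ln[(1 − 55/n)^(6n)] = 6n · ln(1 − 55/n) = 6n · (-55/n + O(1/n^2)) = -330 + O(1/n) → -330.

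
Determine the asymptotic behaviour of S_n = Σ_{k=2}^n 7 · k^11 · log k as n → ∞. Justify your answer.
S_n ~ 7 · n^12 log n / 12 − 7 · n^12 / 144

By integral comparison, S_n = ∫_1^n 7 · x^11 · log x dx + O(n^11 · log n). For the integral, ∫ x^11 log x dx = n^12 log n / 12 − n^12/144 (integration by parts). Hence S_n ~ 7 · n^12 log n / 12 − 7 · n^12 / 144.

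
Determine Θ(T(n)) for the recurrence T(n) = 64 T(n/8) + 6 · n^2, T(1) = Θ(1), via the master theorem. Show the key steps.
T(n) = Θ(n^2 log n)

log_8 64 = 2, and f(n) = 6 · n^2 = Θ(n^(log_8 64)). This is Case 2 of the master theorem: T(n) = Θ(f(n) · log n) = Θ(n^2 log n).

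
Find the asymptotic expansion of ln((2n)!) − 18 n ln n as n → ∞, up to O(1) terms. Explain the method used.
ln((2n)!) − 18 n ln n = −16 n ln n + 2(ln 2 − 1) n + (1/2) ln(2π·2n) + O(1/n)

Stirling: ln((2n)!) = 2n ln(2n) − 2n + (1/2) ln(2π·2n) + O(1/n).
Expand 2n ln(2n) = 2n (ln n + ln 2) = 2n ln n + 2n ln 2.
Subtract 18n ln n: leading term is (2 − 18) n ln n = −16 n ln n. The next term is 2n ln 2 − 2n = 2(ln 2 − 1) n. Then the (1/2) ln(2π·2n) correction.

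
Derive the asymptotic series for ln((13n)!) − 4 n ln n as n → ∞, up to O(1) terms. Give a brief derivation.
ln((13n)!) − 4 n ln n = 9 n ln n + 13(ln 13 − 1) n + (1/2) ln(2π·13n) + O(1/n)

Stirling: ln((13n)!) = 13n ln(13n) − 13n + (1/2) ln(2π·13n) + O(1/n).
Expand 13n ln(13n) = 13n (ln n + ln 13) = 13n ln n + 13n ln 13.
Subtract 4n ln n: leading term is (13 − 4) n ln n = 9 n ln n. The next term is 13n ln 13 − 13n = 13(ln 13 − 1) n. Then the (1/2) ln(2π·13n) correction.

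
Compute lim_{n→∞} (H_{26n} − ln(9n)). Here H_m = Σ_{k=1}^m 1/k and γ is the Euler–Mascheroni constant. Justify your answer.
lim = ln(26/9) + γ

By Euler-Maclaurin, H_m = ln m + γ + O(1/m). So
  H_{26n} − ln(9n) = ln(26n) + γ − ln(9n) + O(1/n)
                       = ln(26/9) + γ + O(1/n).
Hence the limit is ln(26/9) + γ.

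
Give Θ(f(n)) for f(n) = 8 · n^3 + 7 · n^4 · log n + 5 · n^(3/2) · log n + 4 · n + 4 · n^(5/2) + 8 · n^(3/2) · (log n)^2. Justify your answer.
f(n) ∈ Θ(n^4 · log n)

Compare the terms by growth order. For large n, n^a · (log n)^b dominates n^a' · (log n)^b' iff a > a', or (a = a' and b > b'). Ranking the 6 terms shows the dominant one is 7 · n^4 · log n. Hence f(n) ∈ Θ(n^4 · log n).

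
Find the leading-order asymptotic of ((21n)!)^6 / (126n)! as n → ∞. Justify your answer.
((21n)!)^6/(126n)! ~ ((2π·21n)^(5/2) / sqrt(6)) · 6^(−6·21n)  →  0

Write N = 21n. Stirling: N! ~ sqrt(2π N)(N/e)^N and (6N)! ~ sqrt(2π·6N)·(6N/e)^(6N).
  (N!)^6/(6N)! ~ (2π N)^(6/2) (N/e)^(6N) / [sqrt(2π·6N) (6N/e)^(6N)]
     = (2π N)^(6/2) / sqrt(2π·6N) · (N/(6N))^(6N)
     = (2π N)^((6−1)/2) / sqrt(6) · 6^(−6N).
Since 6^6 > 1, the factor 6^(−6N) decays exponentially, so the ratio → 0. Substituting N = 21n gives the stated form.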